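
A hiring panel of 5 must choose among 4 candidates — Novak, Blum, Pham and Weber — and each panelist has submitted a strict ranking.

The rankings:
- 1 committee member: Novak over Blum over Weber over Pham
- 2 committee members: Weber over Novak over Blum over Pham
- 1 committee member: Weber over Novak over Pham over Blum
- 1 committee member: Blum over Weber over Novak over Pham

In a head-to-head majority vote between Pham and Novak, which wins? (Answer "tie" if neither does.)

No ballot ranks Pham above Novak: 0.
Ballots ranking Novak above Pham: 5 − 0 = 5.
Novak wins the head-to-head 5–0.

Novak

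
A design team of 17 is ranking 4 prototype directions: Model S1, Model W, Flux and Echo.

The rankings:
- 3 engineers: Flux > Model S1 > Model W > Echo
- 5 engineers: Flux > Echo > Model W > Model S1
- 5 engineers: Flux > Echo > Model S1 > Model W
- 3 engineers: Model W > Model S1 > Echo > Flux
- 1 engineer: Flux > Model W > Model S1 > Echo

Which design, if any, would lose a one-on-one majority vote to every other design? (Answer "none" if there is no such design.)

Model S1

Head-to-head results (17 engineers):
Model S1–Model W: Model W 9–8.
Model S1 vs Flux: Flux wins 14–3.
Model S1 vs Echo: Echo wins 10–7.
Model W vs Flux: Flux, 14–3.
Model W vs Echo: Echo, 10–7.
Flux vs Echo: Flux, 14–3.
Model S1 is beaten in every head-to-head and is the Condorcet loser.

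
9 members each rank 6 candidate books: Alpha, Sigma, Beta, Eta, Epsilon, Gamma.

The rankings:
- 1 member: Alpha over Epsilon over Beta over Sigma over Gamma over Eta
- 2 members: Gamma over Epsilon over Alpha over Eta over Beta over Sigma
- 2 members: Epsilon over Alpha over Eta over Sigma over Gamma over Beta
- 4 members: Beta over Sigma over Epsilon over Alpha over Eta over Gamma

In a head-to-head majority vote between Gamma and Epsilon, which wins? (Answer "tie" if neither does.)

Ballots ranking Gamma above Epsilon: 2.
Ballots ranking Epsilon above Gamma: 9 − 2 = 7.
Epsilon wins the head-to-head 7–2.

Epsilon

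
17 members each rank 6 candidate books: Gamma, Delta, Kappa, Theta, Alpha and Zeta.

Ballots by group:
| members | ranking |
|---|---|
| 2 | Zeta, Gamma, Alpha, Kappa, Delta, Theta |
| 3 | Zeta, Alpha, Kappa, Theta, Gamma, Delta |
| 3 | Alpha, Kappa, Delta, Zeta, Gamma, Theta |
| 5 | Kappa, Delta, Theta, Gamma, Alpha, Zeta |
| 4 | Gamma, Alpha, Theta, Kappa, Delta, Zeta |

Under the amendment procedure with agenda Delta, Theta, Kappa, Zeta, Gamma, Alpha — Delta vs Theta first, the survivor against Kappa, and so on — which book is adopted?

Round 1: Delta vs Theta — 10–7, Delta advances.
Round 2: Delta vs Kappa — 0–17, Kappa advances.
Round 3: Kappa vs Zeta — 12–5, Kappa advances.
Round 4: Kappa vs Gamma — 11–6, Kappa advances.
Round 5: Kappa vs Alpha — 5–12, Alpha advances.
The agenda winner is Alpha.

Alpha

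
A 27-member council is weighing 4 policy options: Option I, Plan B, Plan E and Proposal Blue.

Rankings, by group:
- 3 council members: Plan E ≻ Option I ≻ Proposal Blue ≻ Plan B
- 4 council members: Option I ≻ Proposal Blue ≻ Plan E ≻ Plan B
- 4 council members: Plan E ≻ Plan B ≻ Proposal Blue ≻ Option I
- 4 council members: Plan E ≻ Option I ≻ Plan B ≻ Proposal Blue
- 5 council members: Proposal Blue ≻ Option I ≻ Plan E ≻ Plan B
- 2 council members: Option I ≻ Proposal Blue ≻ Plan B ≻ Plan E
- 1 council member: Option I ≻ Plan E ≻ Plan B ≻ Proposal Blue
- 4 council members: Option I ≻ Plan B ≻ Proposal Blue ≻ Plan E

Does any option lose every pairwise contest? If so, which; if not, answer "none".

Plan B

Head-to-head results (27 council members):
Option I vs Plan B: 23 to 4, Option I.
Option I vs Plan E: Option I is ranked higher on 4+5+2+1+4 = 16 ballots, Plan E on 11. Option I wins 16–11.
Option I–Proposal Blue: Option I 18–9.
Plan B vs Plan E: Plan B is ranked higher on 2+4 = 6 ballots, Plan E on 21. Plan E wins 21–6.
Plan B vs Proposal Blue: 13 to 14, Proposal Blue.
Plan E vs Proposal Blue: Proposal Blue, 15–12.
Plan B is beaten in every head-to-head and is the Condorcet loser.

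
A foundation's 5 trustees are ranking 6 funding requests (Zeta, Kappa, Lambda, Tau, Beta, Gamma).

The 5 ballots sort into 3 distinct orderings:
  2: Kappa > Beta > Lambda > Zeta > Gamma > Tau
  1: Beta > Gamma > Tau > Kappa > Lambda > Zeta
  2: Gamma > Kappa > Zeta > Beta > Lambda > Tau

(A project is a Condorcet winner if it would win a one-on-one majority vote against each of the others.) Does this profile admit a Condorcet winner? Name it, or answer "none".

none

Pairwise majorities:
Zeta vs Kappa: Zeta is ranked higher on 0 ballots, Kappa on 5. Kappa wins 5–0.
Zeta vs Lambda: Lambda, 3–2.
Zeta vs Tau: Zeta preferred on 2+2 = 4 ballots; Zeta wins 4–1.
Zeta vs Beta: Zeta preferred on 2 ballots; Beta wins 3–2.
Zeta vs Gamma: Gamma wins 3–2.
Kappa vs Lambda: Kappa, 5–0.
Kappa vs Tau: Kappa wins 4–1.
Kappa–Beta: Kappa 4–1.
Kappa vs Gamma: 2 for Kappa, 3 for Gamma — Gamma by 3–2.
Lambda–Tau: Lambda 4–1.
Lambda vs Beta: Beta, 5–0.
Lambda vs Gamma: Gamma, 3–2.
Tau vs Beta: Tau is ranked higher on 0 ballots, Beta on 5. Beta wins 5–0.
Tau–Gamma: Gamma 5–0.
Beta–Gamma: Beta 3–2.
Every project loses at least once (Zeta loses to Kappa; Kappa loses to Gamma; Lambda loses to Kappa; Tau loses to Zeta; Beta loses to Kappa; Gamma loses to Beta). The majority relation contains the cycle Kappa → Beta → Gamma → Kappa, so there is no Condorcet winner.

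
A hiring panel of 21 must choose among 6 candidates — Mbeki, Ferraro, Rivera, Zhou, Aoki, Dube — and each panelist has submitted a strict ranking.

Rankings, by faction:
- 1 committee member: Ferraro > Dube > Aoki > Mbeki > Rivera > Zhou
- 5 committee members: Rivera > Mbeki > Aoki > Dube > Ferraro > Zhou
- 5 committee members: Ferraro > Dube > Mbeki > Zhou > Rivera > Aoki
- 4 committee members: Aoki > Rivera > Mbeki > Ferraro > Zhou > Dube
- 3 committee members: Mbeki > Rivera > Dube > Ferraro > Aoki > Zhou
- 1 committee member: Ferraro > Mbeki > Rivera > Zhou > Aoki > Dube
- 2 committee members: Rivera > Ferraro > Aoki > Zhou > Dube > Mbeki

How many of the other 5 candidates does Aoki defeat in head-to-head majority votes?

2

Aoki against each rival (21 committee members):
Aoki vs Mbeki: Aoki is ranked higher on 1+4+2 = 7 ballots, Mbeki on 14. Mbeki wins 14–7.
Aoki vs Ferraro: Aoki is ranked higher on 5+4 = 9 ballots, Ferraro on 12. Ferraro wins 12–9.
Aoki vs Rivera: Rivera wins 16–5.
Aoki vs Zhou: Aoki wins 15–6.
Aoki vs Dube: Aoki, 12–9.
Aoki beats Zhou, Dube; loses to Mbeki, Ferraro, Rivera — 2 pairwise wins.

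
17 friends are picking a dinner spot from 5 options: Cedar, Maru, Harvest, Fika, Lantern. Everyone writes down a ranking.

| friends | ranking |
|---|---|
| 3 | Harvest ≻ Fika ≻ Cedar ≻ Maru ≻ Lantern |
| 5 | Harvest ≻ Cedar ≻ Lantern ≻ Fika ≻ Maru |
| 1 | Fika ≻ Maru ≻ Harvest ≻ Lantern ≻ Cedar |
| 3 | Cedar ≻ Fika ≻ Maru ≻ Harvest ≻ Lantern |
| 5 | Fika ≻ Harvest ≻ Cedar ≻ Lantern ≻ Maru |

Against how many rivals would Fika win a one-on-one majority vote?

4

Fika against each rival (17 friends):
Fika vs Cedar: Fika wins 9–8.
Fika vs Maru: 17 to 0, Fika.
Fika vs Harvest: Fika wins 9–8.
Fika vs Lantern: Fika, 12–5.
Fika beats Cedar, Maru, Harvest, Lantern — 4 pairwise wins.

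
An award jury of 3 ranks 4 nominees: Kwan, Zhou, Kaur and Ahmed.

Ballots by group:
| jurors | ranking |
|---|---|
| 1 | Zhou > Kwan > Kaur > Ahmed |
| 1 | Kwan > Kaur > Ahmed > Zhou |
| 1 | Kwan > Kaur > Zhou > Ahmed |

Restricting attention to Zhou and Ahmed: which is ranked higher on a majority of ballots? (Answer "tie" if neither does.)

Zhou

Ballots ranking Zhou above Ahmed: 1 + 1 = 2.
Ballots ranking Ahmed above Zhou: 3 − 2 = 1.
Zhou wins the head-to-head 2–1.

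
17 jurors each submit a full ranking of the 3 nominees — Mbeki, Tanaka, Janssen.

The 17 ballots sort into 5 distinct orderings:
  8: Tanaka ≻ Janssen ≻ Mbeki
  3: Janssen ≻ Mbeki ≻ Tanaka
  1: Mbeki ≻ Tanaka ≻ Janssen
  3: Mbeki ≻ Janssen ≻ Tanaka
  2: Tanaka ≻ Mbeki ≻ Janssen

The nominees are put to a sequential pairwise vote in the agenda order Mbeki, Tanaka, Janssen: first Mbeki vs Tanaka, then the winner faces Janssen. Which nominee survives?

Tanaka

Round 1: Mbeki vs Tanaka — 7–10, Tanaka advances.
Round 2: Tanaka vs Janssen — 11–6, Tanaka advances.
Tanaka survives the agenda.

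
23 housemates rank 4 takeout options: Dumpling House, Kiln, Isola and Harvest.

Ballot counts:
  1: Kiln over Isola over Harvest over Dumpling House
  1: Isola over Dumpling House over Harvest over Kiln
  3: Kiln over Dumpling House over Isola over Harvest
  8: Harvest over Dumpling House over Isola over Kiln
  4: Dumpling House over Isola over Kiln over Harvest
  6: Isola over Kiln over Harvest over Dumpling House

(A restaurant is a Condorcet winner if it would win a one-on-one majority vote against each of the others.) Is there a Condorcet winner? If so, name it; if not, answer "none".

Check each pair by majority over 23 ballots:
Dumpling House vs Kiln: Dumpling House, 13–10.
Dumpling House vs Isola: Dumpling House, 15–8.
Dumpling House vs Harvest: Harvest wins 15–8.
Kiln vs Isola: Isola, 19–4.
Kiln–Harvest: Kiln 14–9.
Isola–Harvest: Isola 15–8.
Each restaurant drops at least one matchup (Dumpling House loses to Harvest; Kiln loses to Dumpling House; Isola loses to Dumpling House; Harvest loses to Kiln); the cycle Dumpling House → Kiln → Harvest → Dumpling House rules out a Condorcet winner.

none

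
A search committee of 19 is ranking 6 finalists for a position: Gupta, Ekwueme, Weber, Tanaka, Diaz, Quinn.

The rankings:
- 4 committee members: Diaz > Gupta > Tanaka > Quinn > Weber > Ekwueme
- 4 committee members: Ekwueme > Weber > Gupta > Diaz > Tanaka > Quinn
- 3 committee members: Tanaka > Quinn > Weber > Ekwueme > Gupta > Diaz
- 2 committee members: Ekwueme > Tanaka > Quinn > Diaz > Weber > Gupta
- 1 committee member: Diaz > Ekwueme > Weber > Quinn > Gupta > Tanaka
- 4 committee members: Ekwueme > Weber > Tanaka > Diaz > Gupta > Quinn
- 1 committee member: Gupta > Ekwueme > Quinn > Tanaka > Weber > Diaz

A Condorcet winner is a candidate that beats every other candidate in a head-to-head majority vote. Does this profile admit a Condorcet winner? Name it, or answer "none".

Ekwueme

Check each pair by majority over 19 ballots:
Gupta vs Ekwueme: Gupta preferred on 4+1 = 5 ballots; Ekwueme wins 14–5.
Gupta vs Weber: Gupta is ranked higher on 4+1 = 5 ballots, Weber on 14. Weber wins 14–5.
Gupta vs Tanaka: 10 to 9, Gupta.
Gupta vs Diaz: 8 to 11, Diaz.
Gupta vs Quinn: 4+4+4+1 = 13 for Gupta, 6 for Quinn — Gupta by 13–6.
Ekwueme vs Weber: 12 to 7, Ekwueme.
Ekwueme vs Tanaka: Ekwueme preferred on 4+2+1+4+1 = 12 ballots; Ekwueme wins 12–7.
Ekwueme vs Diaz: Ekwueme is ranked higher on 4+3+2+4+1 = 14 ballots, Diaz on 5. Ekwueme wins 14–5.
Ekwueme vs Quinn: 12 to 7, Ekwueme.
Weber vs Tanaka: Weber is ranked higher on 4+1+4 = 9 ballots, Tanaka on 10. Tanaka wins 10–9.
Weber vs Diaz: 4+3+4+1 = 12 for Weber, 7 for Diaz — Weber by 12–7.
Weber vs Quinn: 4+1+4 = 9 for Weber, 10 for Quinn — Quinn by 10–9.
Tanaka vs Diaz: Tanaka preferred on 3+2+4+1 = 10 ballots; Tanaka wins 10–9.
Tanaka vs Quinn: Tanaka preferred on 4+4+3+2+4 = 17 ballots; Tanaka wins 17–2.
Diaz vs Quinn: 4+4+1+4 = 13 for Diaz, 6 for Quinn — Diaz by 13–6.
Ekwueme defeats every rival head-to-head and is the Condorcet winner.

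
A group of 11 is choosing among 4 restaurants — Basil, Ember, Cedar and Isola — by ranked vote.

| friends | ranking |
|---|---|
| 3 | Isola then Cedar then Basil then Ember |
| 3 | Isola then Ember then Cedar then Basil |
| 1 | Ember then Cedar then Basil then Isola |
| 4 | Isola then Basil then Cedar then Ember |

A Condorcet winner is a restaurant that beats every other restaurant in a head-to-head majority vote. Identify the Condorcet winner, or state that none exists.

Isola

Check each pair by majority over 11 ballots:
Basil vs Ember: 7 to 4, Basil.
Basil vs Cedar: Cedar wins 7–4.
Basil vs Isola: Isola wins 10–1.
Ember–Cedar: Cedar 7–4.
Ember vs Isola: Isola, 10–1.
Cedar vs Isola: 1 for Cedar, 10 for Isola — Isola by 10–1.
Isola beats each of Basil, Ember, Cedar — Isola is the Condorcet winner.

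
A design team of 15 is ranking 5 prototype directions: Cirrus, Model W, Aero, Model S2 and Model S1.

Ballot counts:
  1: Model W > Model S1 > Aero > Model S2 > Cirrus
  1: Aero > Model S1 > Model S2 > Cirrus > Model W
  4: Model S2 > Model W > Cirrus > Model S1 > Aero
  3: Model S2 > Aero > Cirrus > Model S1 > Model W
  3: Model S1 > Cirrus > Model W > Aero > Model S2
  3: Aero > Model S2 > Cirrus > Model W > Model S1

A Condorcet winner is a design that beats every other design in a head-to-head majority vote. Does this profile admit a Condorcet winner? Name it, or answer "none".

none

Head-to-head results (15 engineers):
Cirrus vs Model W: Cirrus preferred on 1+3+3+3 = 10 ballots; Cirrus wins 10–5.
Cirrus vs Aero: 7 to 8, Aero.
Cirrus vs Model S2: 3 for Cirrus, 12 for Model S2 — Model S2 by 12–3.
Cirrus vs Model S1: Cirrus preferred on 4+3+3 = 10 ballots; Cirrus wins 10–5.
Model W vs Aero: 1+4+3 = 8 for Model W, 7 for Aero — Model W by 8–7.
Model W vs Model S2: Model W preferred on 1+3 = 4 ballots; Model S2 wins 11–4.
Model W vs Model S1: 8 to 7, Model W.
Aero vs Model S2: Aero is ranked higher on 1+1+3+3 = 8 ballots, Model S2 on 7. Aero wins 8–7.
Aero vs Model S1: Aero preferred on 1+3+3 = 7 ballots; Model S1 wins 8–7.
Model S2 vs Model S1: Model S2 preferred on 4+3+3 = 10 ballots; Model S2 wins 10–5.
Every design loses at least once (Cirrus loses to Aero; Model W loses to Cirrus; Aero loses to Model W; Model S2 loses to Aero; Model S1 loses to Cirrus). The majority relation contains the cycle Cirrus > Model W > Aero > Cirrus, so there is no Condorcet winner.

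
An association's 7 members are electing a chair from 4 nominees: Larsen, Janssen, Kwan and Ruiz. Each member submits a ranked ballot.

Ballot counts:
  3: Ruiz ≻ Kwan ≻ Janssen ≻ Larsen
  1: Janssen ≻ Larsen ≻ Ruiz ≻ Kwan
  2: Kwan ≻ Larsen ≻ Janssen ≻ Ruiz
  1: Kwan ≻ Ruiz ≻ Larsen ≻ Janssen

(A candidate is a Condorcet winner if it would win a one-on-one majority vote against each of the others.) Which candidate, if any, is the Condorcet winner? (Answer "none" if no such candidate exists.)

Ruiz

Head-to-head results (7 voters):
Larsen vs Janssen: 3 to 4, Janssen.
Larsen vs Kwan: 1 to 6, Kwan.
Larsen vs Ruiz: Larsen preferred on 1+2 = 3 ballots; Ruiz wins 4–3.
Janssen vs Kwan: Janssen preferred on 1 ballot; Kwan wins 6–1.
Janssen vs Ruiz: Janssen is ranked higher on 1+2 = 3 ballots, Ruiz on 4. Ruiz wins 4–3.
Kwan vs Ruiz: Kwan preferred on 2+1 = 3 ballots; Ruiz wins 4–3.
Ruiz defeats every rival head-to-head and is the Condorcet winner.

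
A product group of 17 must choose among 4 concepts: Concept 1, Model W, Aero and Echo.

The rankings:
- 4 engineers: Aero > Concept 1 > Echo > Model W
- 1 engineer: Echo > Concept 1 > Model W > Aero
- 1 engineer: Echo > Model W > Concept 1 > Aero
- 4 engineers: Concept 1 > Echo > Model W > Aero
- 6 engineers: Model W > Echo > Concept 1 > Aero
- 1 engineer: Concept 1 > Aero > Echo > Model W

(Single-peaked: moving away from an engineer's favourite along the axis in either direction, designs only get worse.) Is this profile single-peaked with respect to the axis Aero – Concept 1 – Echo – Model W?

yes

Axis positions: Aero=1, Concept 1=2, Echo=3, Model W=4.
Cluster 1 (peak Aero at position 1): ranking walks positions 1-2-3-4, expanding outward from the peak — single-peaked.
Cluster 2 (peak Echo at position 3): ranking walks positions 3-2-4-1, expanding outward from the peak — single-peaked.
Cluster 3 (peak Echo at position 3): ranking walks positions 3-4-2-1, expanding outward from the peak — single-peaked.
Cluster 4 (peak Concept 1 at position 2): ranking walks positions 2-3-4-1, expanding outward from the peak — single-peaked.
Cluster 5 (peak Model W at position 4): ranking walks positions 4-3-2-1, expanding outward from the peak — single-peaked.
Cluster 6 (peak Concept 1 at position 2): ranking walks positions 2-1-3-4, expanding outward from the peak — single-peaked.
Every ranking is single-peaked on this axis.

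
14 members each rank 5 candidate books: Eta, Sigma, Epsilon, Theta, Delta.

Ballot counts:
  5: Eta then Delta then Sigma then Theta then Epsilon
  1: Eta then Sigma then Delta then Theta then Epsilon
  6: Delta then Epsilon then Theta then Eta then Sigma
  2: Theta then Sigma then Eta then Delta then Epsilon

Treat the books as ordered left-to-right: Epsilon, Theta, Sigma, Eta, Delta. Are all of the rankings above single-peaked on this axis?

Axis positions: Epsilon=1, Theta=2, Sigma=3, Eta=4, Delta=5.
Type 1 (peak Eta at position 4): ranking walks positions 4-5-3-2-1, expanding outward from the peak — single-peaked.
Type 2 (peak Eta at position 4): ranking walks positions 4-3-5-2-1, expanding outward from the peak — single-peaked.
Type 3: ranking walks positions 5-1-2-4-3; Epsilon is ranked above Eta even though Eta lies between Epsilon and the peak Delta on the axis — preferences dip and rise again. Not single-peaked.
Type 4 (peak Theta at position 2): ranking walks positions 2-3-4-5-1, expanding outward from the peak — single-peaked.
Type 3 violates single-peakedness, so the profile is not single-peaked on this axis.

no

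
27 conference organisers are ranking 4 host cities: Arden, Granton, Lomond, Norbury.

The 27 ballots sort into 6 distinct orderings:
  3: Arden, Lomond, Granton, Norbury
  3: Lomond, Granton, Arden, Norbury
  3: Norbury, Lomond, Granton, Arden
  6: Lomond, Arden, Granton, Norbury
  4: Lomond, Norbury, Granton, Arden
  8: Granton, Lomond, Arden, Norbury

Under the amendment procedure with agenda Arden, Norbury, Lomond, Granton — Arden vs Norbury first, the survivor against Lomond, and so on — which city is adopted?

Lomond

Round 1: Arden vs Norbury — 20–7, Arden advances.
Round 2: Arden vs Lomond — 3–24, Lomond advances.
Round 3: Lomond vs Granton — 19–8, Lomond advances.
Lomond survives the agenda.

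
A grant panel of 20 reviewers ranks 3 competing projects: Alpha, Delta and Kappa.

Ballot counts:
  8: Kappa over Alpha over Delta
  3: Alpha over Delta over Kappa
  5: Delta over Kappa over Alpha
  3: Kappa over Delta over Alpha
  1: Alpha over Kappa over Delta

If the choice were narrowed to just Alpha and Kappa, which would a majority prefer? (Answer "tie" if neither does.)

Ballots ranking Alpha above Kappa: 3 + 1 = 4.
Ballots ranking Kappa above Alpha: 20 − 4 = 16.
Kappa wins the head-to-head 16–4.

Kappa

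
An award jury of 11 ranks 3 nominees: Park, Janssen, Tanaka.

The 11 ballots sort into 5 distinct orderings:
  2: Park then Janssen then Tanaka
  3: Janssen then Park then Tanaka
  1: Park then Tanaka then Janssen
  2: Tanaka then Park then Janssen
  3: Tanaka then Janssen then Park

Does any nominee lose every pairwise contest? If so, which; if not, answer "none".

none

Head-to-head results (11 jurors):
Park vs Janssen: Janssen, 6–5.
Park vs Tanaka: 6 to 5, Park.
Janssen vs Tanaka: Tanaka wins 6–5.
No nominee is winless: Park beats Tanaka; Janssen beats Park; Tanaka beats Janssen. There is no Condorcet loser.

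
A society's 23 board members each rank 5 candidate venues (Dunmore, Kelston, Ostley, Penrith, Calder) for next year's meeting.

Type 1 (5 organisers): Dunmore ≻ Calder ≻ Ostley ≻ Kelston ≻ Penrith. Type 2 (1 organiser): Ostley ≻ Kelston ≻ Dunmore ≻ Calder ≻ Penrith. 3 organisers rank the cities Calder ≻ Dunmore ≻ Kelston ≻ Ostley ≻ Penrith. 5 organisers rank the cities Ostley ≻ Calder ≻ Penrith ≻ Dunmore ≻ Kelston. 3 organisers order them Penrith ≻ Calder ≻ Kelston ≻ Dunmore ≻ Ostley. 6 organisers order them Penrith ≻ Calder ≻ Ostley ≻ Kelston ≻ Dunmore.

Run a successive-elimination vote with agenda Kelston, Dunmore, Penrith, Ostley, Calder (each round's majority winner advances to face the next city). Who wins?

Calder

Round 1: Kelston vs Dunmore — 10–13, Dunmore advances.
Round 2: Dunmore vs Penrith — 9–14, Penrith advances.
Round 3: Penrith vs Ostley — 9–14, Ostley advances.
Round 4: Ostley vs Calder — 6–17, Calder advances.
The agenda winner is Calder.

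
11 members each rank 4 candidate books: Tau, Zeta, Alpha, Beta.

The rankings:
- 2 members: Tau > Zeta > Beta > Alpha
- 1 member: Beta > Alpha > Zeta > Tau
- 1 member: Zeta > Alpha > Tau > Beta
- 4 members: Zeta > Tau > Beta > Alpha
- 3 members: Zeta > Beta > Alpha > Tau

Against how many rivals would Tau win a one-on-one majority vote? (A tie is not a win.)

Tau against each rival (11 members):
Tau–Zeta: Zeta 9–2.
Tau–Alpha: Tau 6–5.
Tau vs Beta: 2+1+4 = 7 for Tau, 4 for Beta — Tau by 7–4.
Tau beats Alpha, Beta; loses to Zeta — 2 pairwise wins.

2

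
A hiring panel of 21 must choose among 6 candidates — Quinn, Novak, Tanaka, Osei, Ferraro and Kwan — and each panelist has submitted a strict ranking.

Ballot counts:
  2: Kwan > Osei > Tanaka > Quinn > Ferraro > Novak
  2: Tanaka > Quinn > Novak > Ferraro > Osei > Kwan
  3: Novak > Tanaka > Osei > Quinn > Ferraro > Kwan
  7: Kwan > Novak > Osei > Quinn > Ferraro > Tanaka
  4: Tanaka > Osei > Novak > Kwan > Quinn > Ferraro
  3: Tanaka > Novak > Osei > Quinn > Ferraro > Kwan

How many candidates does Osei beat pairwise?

3

Osei against each rival (21 committee members):
Osei vs Quinn: Osei wins 19–2.
Osei–Novak: Novak 15–6.
Osei vs Tanaka: Tanaka wins 12–9.
Osei vs Ferraro: Osei, 19–2.
Osei–Kwan: Osei 12–9.
Osei beats Quinn, Ferraro, Kwan; loses to Novak, Tanaka — 3 pairwise wins.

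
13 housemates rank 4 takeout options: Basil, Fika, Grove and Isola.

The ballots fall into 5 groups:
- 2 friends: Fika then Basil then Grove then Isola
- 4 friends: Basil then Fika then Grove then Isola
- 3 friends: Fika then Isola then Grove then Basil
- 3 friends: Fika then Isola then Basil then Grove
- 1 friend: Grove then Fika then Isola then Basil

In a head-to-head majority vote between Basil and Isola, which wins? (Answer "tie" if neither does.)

Isola

Ballots ranking Basil above Isola: 2 + 4 = 6.
Ballots ranking Isola above Basil: 13 − 6 = 7.
Isola wins the head-to-head 7–6.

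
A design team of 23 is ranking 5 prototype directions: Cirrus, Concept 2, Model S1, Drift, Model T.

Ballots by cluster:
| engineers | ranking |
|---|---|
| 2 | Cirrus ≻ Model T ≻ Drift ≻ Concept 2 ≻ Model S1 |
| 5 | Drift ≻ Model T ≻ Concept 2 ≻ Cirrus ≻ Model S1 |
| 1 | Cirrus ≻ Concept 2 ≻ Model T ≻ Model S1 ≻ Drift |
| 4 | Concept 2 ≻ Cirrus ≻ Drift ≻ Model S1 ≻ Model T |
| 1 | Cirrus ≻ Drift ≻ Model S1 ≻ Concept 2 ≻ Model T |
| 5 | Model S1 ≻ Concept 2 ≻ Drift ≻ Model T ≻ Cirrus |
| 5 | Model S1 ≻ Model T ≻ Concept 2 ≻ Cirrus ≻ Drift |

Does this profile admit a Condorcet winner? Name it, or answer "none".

none

Pairwise majorities:
Cirrus vs Concept 2: Concept 2, 19–4.
Cirrus vs Model S1: Cirrus, 13–10.
Cirrus vs Drift: Cirrus wins 13–10.
Cirrus vs Model T: Model T wins 15–8.
Concept 2 vs Model S1: Concept 2 wins 12–11.
Concept 2 vs Drift: Concept 2 wins 15–8.
Concept 2 vs Model T: Model T wins 12–11.
Model S1 vs Drift: Drift wins 12–11.
Model S1 vs Model T: Model S1, 15–8.
Drift–Model T: Drift 15–8.
Every design loses at least once (Cirrus loses to Concept 2; Concept 2 loses to Model T; Model S1 loses to Cirrus; Drift loses to Cirrus; Model T loses to Model S1). The majority relation contains the cycle Cirrus → Model S1 → Model T → Cirrus, so there is no Condorcet winner.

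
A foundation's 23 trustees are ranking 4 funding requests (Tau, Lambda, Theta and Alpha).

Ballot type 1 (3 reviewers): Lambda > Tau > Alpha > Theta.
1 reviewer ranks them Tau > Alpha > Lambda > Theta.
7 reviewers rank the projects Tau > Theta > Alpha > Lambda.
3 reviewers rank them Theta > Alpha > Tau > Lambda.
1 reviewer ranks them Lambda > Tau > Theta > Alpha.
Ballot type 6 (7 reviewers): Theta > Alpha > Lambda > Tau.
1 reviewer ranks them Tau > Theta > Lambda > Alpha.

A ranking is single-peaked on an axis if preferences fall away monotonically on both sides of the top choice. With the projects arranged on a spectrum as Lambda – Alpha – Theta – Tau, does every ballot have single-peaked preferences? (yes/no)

no

Axis positions: Lambda=1, Alpha=2, Theta=3, Tau=4.
Ballot type 1: ranking walks positions 1-4-2-3; Tau is ranked above Alpha even though Alpha lies between Tau and the peak Lambda on the axis — preferences dip and rise again. Not single-peaked.
Ballot type 2: ranking walks positions 4-2-1-3; Alpha is ranked above Theta even though Theta lies between Alpha and the peak Tau on the axis — preferences dip and rise again. Not single-peaked.
Ballot type 3 (peak Tau at position 4): ranking walks positions 4-3-2-1, expanding outward from the peak — single-peaked.
Ballot type 4 (peak Theta at position 3): ranking walks positions 3-2-4-1, expanding outward from the peak — single-peaked.
Ballot type 5: ranking walks positions 1-4-3-2; Tau is ranked above Alpha even though Alpha lies between Tau and the peak Lambda on the axis — preferences dip and rise again. Not single-peaked.
Ballot type 6 (peak Theta at position 3): ranking walks positions 3-2-1-4, expanding outward from the peak — single-peaked.
Ballot type 7: ranking walks positions 4-3-1-2; Lambda is ranked above Alpha even though Alpha lies between Lambda and the peak Tau on the axis — preferences dip and rise again. Not single-peaked.
Ballot type 1 violates single-peakedness, so the profile is not single-peaked on this axis.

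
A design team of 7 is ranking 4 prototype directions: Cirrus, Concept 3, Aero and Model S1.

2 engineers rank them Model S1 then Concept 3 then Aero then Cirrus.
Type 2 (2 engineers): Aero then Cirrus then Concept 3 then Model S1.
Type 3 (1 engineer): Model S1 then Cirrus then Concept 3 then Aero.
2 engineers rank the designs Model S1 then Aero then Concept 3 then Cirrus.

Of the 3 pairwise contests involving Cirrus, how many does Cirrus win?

Cirrus against each rival (7 engineers):
Cirrus vs Concept 3: Cirrus is ranked higher on 2+1 = 3 ballots, Concept 3 on 4. Concept 3 wins 4–3.
Cirrus vs Aero: 1 to 6, Aero.
Cirrus vs Model S1: 2 for Cirrus, 5 for Model S1 — Model S1 by 5–2.
Cirrus beats no one; loses to Concept 3, Aero, Model S1 — 0 pairwise wins.

0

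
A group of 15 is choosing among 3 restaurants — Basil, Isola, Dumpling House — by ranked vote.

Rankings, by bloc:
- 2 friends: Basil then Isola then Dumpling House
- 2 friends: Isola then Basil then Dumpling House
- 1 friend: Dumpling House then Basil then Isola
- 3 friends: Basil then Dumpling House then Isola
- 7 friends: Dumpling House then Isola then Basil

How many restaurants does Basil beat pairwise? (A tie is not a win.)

0

Basil against each rival (15 friends):
Basil vs Isola: Basil is ranked higher on 2+1+3 = 6 ballots, Isola on 9. Isola wins 9–6.
Basil vs Dumpling House: Basil preferred on 2+2+3 = 7 ballots; Dumpling House wins 8–7.
Basil beats no one; loses to Isola, Dumpling House — 0 pairwise wins.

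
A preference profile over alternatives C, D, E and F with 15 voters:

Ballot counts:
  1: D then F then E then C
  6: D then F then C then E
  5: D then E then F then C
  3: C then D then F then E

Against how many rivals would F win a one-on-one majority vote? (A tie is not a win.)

F against each rival (15 voters):
F vs C: F preferred on 1+6+5 = 12 ballots; F wins 12–3.
F–D: D 15–0.
F vs E: F is ranked higher on 1+6+3 = 10 ballots, E on 5. F wins 10–5.
F beats C, E; loses to D — 2 pairwise wins.

2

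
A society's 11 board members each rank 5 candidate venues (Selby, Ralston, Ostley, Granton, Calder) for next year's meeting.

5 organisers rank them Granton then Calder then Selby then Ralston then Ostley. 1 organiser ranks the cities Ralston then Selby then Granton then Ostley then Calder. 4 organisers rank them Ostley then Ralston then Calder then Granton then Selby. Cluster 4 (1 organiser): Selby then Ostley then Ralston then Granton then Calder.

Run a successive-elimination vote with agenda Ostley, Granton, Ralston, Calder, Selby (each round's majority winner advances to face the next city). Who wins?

Selby

Round 1: Ostley vs Granton — 5–6, Granton advances.
Round 2: Granton vs Ralston — 5–6, Ralston advances.
Round 3: Ralston vs Calder — 6–5, Ralston advances.
Round 4: Ralston vs Selby — 5–6, Selby advances.
Selby survives the agenda.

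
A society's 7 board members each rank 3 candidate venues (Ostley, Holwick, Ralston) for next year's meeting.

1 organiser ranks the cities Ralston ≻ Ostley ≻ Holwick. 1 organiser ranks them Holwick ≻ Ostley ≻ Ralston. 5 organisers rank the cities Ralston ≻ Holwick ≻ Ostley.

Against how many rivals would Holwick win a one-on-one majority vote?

Holwick against each rival (7 organisers):
Holwick vs Ostley: Holwick wins 6–1.
Holwick vs Ralston: Holwick preferred on 1 ballot; Ralston wins 6–1.
Holwick beats Ostley; loses to Ralston — 1 pairwise win.

1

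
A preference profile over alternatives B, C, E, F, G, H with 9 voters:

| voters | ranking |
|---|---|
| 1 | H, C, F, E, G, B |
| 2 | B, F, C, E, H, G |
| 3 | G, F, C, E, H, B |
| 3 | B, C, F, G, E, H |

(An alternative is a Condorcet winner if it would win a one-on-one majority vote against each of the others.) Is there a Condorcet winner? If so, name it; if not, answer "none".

B

Check each pair by majority over 9 ballots:
B vs C: 2+3 = 5 for B, 4 for C — B by 5–4.
B vs E: 2+3 = 5 for B, 4 for E — B by 5–4.
B vs F: 2+3 = 5 for B, 4 for F — B by 5–4.
B vs G: B is ranked higher on 2+3 = 5 ballots, G on 4. B wins 5–4.
B vs H: B, 5–4.
C vs E: 9 to 0, C.
C vs F: 1+3 = 4 for C, 5 for F — F by 5–4.
C vs G: 1+2+3 = 6 for C, 3 for G — C by 6–3.
C vs H: 8 to 1, C.
E vs F: E preferred on 0 ballots; F wins 9–0.
E vs G: E is ranked higher on 1+2 = 3 ballots, G on 6. G wins 6–3.
E vs H: E preferred on 2+3+3 = 8 ballots; E wins 8–1.
F vs G: F, 6–3.
F vs H: F, 8–1.
G vs H: 3+3 = 6 for G, 3 for H — G by 6–3.
B defeats every rival head-to-head and is the Condorcet winner.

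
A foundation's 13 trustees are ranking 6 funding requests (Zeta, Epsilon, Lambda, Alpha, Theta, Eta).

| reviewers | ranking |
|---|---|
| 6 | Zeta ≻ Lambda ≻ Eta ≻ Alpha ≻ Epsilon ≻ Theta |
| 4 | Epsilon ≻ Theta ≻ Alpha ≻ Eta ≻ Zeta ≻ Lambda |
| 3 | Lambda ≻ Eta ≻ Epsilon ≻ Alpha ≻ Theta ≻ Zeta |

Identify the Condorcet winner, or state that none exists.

Pairwise majorities:
Zeta vs Epsilon: Epsilon, 7–6.
Zeta vs Lambda: 10 to 3, Zeta.
Zeta vs Alpha: Zeta is ranked higher on 6 ballots, Alpha on 7. Alpha wins 7–6.
Zeta vs Theta: 6 for Zeta, 7 for Theta — Theta by 7–6.
Zeta vs Eta: 6 to 7, Eta.
Epsilon vs Lambda: Lambda, 9–4.
Epsilon vs Alpha: 4+3 = 7 for Epsilon, 6 for Alpha — Epsilon by 7–6.
Epsilon–Theta: Epsilon 13–0.
Epsilon vs Eta: 4 for Epsilon, 9 for Eta — Eta by 9–4.
Lambda vs Alpha: Lambda preferred on 6+3 = 9 ballots; Lambda wins 9–4.
Lambda vs Theta: Lambda is ranked higher on 6+3 = 9 ballots, Theta on 4. Lambda wins 9–4.
Lambda vs Eta: Lambda wins 9–4.
Alpha vs Theta: Alpha, 9–4.
Alpha vs Eta: Alpha is ranked higher on 4 ballots, Eta on 9. Eta wins 9–4.
Theta–Eta: Eta 9–4.
Each project drops at least one matchup (Zeta loses to Epsilon; Epsilon loses to Lambda; Lambda loses to Zeta; Alpha loses to Epsilon; Theta loses to Epsilon; Eta loses to Lambda); the cycle Zeta → Lambda → Epsilon → Zeta rules out a Condorcet winner.

none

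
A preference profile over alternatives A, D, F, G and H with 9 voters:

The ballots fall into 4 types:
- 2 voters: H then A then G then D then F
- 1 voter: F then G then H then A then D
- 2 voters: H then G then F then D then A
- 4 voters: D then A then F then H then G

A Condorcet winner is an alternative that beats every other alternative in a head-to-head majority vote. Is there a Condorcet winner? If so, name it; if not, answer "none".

none

Check each pair by majority over 9 ballots:
A vs D: A is ranked higher on 2+1 = 3 ballots, D on 6. D wins 6–3.
A–F: A 6–3.
A vs G: A is ranked higher on 2+4 = 6 ballots, G on 3. A wins 6–3.
A vs H: H, 5–4.
D vs F: D, 6–3.
D vs G: G wins 5–4.
D vs H: D is ranked higher on 4 ballots, H on 5. H wins 5–4.
F vs G: 1+4 = 5 for F, 4 for G — F by 5–4.
F vs H: F wins 5–4.
G vs H: G preferred on 1 ballot; H wins 8–1.
Every alternative loses at least once (A loses to D; D loses to G; F loses to A; G loses to A; H loses to F). The majority relation contains the cycle A > F > H > A, so there is no Condorcet winner.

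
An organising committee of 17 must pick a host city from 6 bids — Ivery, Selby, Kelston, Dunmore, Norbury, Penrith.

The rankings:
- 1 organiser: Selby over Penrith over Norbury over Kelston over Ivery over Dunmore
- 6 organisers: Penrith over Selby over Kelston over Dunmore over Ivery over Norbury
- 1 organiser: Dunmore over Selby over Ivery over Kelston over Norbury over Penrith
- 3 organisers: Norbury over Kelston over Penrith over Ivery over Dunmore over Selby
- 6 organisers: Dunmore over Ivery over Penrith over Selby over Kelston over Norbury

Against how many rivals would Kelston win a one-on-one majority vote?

3

Kelston against each rival (17 organisers):
Kelston vs Ivery: Kelston preferred on 1+6+3 = 10 ballots; Kelston wins 10–7.
Kelston–Selby: Selby 14–3.
Kelston vs Dunmore: 1+6+3 = 10 for Kelston, 7 for Dunmore — Kelston by 10–7.
Kelston vs Norbury: 13 to 4, Kelston.
Kelston vs Penrith: Penrith, 13–4.
Kelston beats Ivery, Dunmore, Norbury; loses to Selby, Penrith — 3 pairwise wins.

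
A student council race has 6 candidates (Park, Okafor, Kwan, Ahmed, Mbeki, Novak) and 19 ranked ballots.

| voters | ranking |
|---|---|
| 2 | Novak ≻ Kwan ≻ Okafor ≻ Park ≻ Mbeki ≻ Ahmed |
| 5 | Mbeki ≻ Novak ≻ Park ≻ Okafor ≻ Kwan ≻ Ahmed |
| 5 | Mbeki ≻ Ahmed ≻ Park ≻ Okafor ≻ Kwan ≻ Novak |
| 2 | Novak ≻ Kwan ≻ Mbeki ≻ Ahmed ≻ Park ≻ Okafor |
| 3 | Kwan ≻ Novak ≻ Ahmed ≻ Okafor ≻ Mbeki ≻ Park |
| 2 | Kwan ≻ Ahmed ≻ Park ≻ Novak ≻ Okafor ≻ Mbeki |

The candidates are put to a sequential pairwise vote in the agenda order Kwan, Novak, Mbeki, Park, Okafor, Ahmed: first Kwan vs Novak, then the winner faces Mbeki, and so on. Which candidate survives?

Round 1: Kwan vs Novak — 10–9, Kwan advances.
Round 2: Kwan vs Mbeki — 9–10, Mbeki advances.
Round 3: Mbeki vs Park — 15–4, Mbeki advances.
Round 4: Mbeki vs Okafor — 12–7, Mbeki advances.
Round 5: Mbeki vs Ahmed — 14–5, Mbeki advances.
The agenda winner is Mbeki.

Mbeki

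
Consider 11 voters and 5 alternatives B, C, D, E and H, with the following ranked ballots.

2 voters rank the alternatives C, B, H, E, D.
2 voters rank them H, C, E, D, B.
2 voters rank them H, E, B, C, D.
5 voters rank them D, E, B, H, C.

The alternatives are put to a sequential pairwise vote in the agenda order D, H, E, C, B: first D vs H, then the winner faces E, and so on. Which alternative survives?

Round 1: D vs H — 5–6, H advances.
Round 2: H vs E — 6–5, H advances.
Round 3: H vs C — 9–2, H advances.
Round 4: H vs B — 4–7, B advances.
The agenda winner is B.

B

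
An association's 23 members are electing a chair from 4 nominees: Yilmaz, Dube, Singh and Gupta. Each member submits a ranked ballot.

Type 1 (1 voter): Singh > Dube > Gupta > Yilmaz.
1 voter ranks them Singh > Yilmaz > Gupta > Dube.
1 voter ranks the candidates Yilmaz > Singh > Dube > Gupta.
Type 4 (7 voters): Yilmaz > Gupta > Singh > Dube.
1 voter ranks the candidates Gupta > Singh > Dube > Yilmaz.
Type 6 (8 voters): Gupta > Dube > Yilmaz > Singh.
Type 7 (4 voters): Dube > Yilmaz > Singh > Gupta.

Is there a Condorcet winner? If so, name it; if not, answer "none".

Head-to-head results (23 voters):
Yilmaz vs Dube: Dube, 14–9.
Yilmaz vs Singh: Yilmaz wins 20–3.
Yilmaz–Gupta: Yilmaz 13–10.
Dube vs Singh: Dube is ranked higher on 8+4 = 12 ballots, Singh on 11. Dube wins 12–11.
Dube vs Gupta: 1+1+4 = 6 for Dube, 17 for Gupta — Gupta by 17–6.
Singh–Gupta: Gupta 16–7.
Each candidate drops at least one matchup (Yilmaz loses to Dube; Dube loses to Gupta; Singh loses to Yilmaz; Gupta loses to Yilmaz); the cycle Yilmaz > Gupta > Dube > Yilmaz rules out a Condorcet winner.

none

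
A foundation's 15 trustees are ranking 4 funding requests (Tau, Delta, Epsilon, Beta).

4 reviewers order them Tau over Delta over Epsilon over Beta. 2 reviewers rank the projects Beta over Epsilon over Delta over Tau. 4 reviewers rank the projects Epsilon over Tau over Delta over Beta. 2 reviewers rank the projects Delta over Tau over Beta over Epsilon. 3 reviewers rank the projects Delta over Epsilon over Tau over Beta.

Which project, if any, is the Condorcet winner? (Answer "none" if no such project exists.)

Check each pair by majority over 15 ballots:
Tau vs Delta: Tau is ranked higher on 4+4 = 8 ballots, Delta on 7. Tau wins 8–7.
Tau vs Epsilon: 6 to 9, Epsilon.
Tau vs Beta: 4+4+2+3 = 13 for Tau, 2 for Beta — Tau by 13–2.
Delta vs Epsilon: 4+2+3 = 9 for Delta, 6 for Epsilon — Delta by 9–6.
Delta vs Beta: Delta preferred on 4+4+2+3 = 13 ballots; Delta wins 13–2.
Epsilon vs Beta: Epsilon is ranked higher on 4+4+3 = 11 ballots, Beta on 4. Epsilon wins 11–4.
No project is unbeaten: Tau loses to Epsilon; Delta loses to Tau; Epsilon loses to Delta; Beta loses to Tau. In particular Tau beats Delta beats Epsilon beats Tau is a majority cycle — no Condorcet winner exists.

none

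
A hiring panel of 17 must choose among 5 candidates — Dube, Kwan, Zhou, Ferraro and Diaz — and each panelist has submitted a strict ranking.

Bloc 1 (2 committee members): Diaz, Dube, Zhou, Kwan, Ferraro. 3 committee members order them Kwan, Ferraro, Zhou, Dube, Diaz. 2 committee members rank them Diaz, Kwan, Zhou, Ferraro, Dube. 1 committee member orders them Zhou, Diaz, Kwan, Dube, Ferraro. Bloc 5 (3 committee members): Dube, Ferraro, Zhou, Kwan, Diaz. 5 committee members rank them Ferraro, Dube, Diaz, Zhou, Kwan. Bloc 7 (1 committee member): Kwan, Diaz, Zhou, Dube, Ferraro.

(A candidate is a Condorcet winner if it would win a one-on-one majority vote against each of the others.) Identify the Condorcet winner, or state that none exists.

none

Pairwise majorities:
Dube–Kwan: Dube 10–7.
Dube–Zhou: Dube 10–7.
Dube vs Ferraro: Ferraro, 10–7.
Dube vs Diaz: Dube, 11–6.
Kwan vs Zhou: 3+2+1 = 6 for Kwan, 11 for Zhou — Zhou by 11–6.
Kwan–Ferraro: Kwan 9–8.
Kwan–Diaz: Diaz 10–7.
Zhou vs Ferraro: 2+2+1+1 = 6 for Zhou, 11 for Ferraro — Ferraro by 11–6.
Zhou–Diaz: Diaz 10–7.
Ferraro vs Diaz: Ferraro preferred on 3+3+5 = 11 ballots; Ferraro wins 11–6.
No candidate is unbeaten: Dube loses to Ferraro; Kwan loses to Dube; Zhou loses to Dube; Ferraro loses to Kwan; Diaz loses to Dube. In particular Dube → Kwan → Ferraro → Dube is a majority cycle — no Condorcet winner exists.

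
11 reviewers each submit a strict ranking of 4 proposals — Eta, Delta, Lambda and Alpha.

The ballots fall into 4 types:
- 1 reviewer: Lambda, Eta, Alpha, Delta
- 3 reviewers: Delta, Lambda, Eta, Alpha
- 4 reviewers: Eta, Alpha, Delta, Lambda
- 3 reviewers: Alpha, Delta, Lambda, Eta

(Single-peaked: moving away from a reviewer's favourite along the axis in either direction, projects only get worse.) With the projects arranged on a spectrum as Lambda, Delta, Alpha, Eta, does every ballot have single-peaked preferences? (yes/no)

Axis positions: Lambda=1, Delta=2, Alpha=3, Eta=4.
Type 1: ranking walks positions 1-4-3-2; Eta is ranked above Delta even though Delta lies between Eta and the peak Lambda on the axis — preferences dip and rise again. Not single-peaked.
Type 2: ranking walks positions 2-1-4-3; Eta is ranked above Alpha even though Alpha lies between Eta and the peak Delta on the axis — preferences dip and rise again. Not single-peaked.
Type 3 (peak Eta at position 4): ranking walks positions 4-3-2-1, expanding outward from the peak — single-peaked.
Type 4 (peak Alpha at position 3): ranking walks positions 3-2-1-4, expanding outward from the peak — single-peaked.
Type 1 violates single-peakedness, so the profile is not single-peaked on this axis.

no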